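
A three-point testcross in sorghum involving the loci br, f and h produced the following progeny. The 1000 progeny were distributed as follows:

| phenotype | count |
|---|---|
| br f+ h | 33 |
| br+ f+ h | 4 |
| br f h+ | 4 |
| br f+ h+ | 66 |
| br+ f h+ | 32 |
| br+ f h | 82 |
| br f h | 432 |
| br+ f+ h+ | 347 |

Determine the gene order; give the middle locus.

The two most frequent reciprocal classes, br f h and br+ f+ h+, are the parental types, so the F1 was br f h / br+ f+ h+.
The two rarest classes, br f h+ and br+ f+ h, are the double crossovers. Comparing them with the parentals, only the h allele has switched, so h is the middle locus and the order is br – h – f.

h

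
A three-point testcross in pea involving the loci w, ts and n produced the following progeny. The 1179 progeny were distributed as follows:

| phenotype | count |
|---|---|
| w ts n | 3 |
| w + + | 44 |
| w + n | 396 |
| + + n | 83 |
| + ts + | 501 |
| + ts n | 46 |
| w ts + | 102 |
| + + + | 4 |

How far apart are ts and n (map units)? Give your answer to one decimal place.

8.2 map units

The two most frequent reciprocal classes, + ts + and w + n, are the parental types, so the F1 was + ts + / w + n.
The two rarest classes, + + + and w ts n, are the double crossovers. Comparing them with the parentals, only the ts allele has switched, so ts is the middle locus and the order is w – ts – n.
Crossovers in the ts–n interval produce the single-crossover classes + ts n and w + + (46 + 44 = 90) plus the double crossovers (7).
RF(ts–n) = (90 + 7) / 1179 = 97/1179 = 0.0823 → 8.2 map units.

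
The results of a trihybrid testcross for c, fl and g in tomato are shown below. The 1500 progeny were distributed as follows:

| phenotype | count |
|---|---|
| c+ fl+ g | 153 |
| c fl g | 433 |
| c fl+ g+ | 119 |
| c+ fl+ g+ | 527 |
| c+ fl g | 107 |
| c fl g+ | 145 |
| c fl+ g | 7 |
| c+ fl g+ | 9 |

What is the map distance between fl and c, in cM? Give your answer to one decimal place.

16.1 cM

The two most frequent reciprocal classes, c fl g and c+ fl+ g+, are the parental types, so the F1 was c fl g / c+ fl+ g+.
The two rarest classes, c fl+ g and c+ fl g+, are the double crossovers. Comparing them with the parentals, only the fl allele has switched, so fl is the middle locus and the order is g – fl – c.
Crossovers in the fl–c interval produce the single-crossover classes c+ fl g and c fl+ g+ (107 + 119 = 226) plus the double crossovers (16).
RF(fl–c) = (226 + 16) / 1500 = 242/1500 = 0.1613 → 16.1 cM.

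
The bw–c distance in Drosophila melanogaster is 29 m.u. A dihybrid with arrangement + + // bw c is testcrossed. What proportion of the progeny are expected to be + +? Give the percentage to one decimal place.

35.5%

A map distance of 29 m.u. corresponds to a recombination frequency of 0.290.
The F1 is + + / bw c, so + + is a parental gamete class with expected frequency (1 − r)/2 = 0.710/2 = 0.3550.
That is 0.3550 = 35.5% of the progeny.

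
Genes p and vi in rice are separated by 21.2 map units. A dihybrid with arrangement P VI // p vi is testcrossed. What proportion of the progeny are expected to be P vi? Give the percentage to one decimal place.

10.6%

A map distance of 21.2 map units corresponds to a recombination frequency of 0.212.
The F1 is P VI / p vi, so P vi is a recombinant gamete class with expected frequency r/2 = 0.212/2 = 0.1060.
That is 0.1060 = 10.6% of the progeny.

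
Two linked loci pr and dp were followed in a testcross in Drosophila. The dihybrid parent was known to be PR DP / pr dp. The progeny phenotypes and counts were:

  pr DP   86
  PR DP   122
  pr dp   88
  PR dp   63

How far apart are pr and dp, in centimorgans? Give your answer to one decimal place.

The recombinant classes are PR dp and pr DP: 63 + 86 = 149.
Recombination frequency = 149/359 = 0.4150 ≈ 41.5%, i.e. 41.5 centimorgans.

41.5 centimorgans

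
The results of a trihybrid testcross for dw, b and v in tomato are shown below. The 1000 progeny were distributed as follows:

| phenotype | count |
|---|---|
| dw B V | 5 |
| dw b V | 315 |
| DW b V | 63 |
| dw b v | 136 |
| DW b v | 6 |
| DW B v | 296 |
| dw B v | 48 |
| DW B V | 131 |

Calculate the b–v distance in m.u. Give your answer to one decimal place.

The two most frequent reciprocal classes, dw b V and DW B v, are the parental types, so the F1 was dw b V / DW B v.
The two rarest classes, dw B V and DW b v, are the double crossovers. Comparing them with the parentals, only the b allele has switched, so b is the middle locus and the order is v – b – dw.
Crossovers in the v–b interval produce the single-crossover classes dw b v and DW B V (136 + 131 = 267) plus the double crossovers (11).
RF(v–b) = (267 + 11) / 1000 = 278/1000 = 0.2780 → 27.8 m.u.

27.8 m.u.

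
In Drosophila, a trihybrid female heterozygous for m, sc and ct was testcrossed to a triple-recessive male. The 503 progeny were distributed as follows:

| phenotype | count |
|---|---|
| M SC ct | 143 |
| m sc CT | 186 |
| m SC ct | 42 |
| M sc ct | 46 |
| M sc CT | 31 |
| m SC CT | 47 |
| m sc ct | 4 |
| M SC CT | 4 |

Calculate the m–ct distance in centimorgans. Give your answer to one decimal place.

The two most frequent reciprocal classes, m sc CT and M SC ct, are the parental types, so the F1 was m sc CT / M SC ct.
The two rarest classes, m sc ct and M SC CT, are the double crossovers. Comparing them with the parentals, only the ct allele has switched, so ct is the middle locus and the order is sc – ct – m.
Crossovers in the ct–m interval produce the single-crossover classes M sc CT and m SC ct (31 + 42 = 73) plus the double crossovers (8).
RF(ct–m) = (73 + 8) / 503 = 81/503 = 0.1610 → 16.1 centimorgans.

16.1 centimorgans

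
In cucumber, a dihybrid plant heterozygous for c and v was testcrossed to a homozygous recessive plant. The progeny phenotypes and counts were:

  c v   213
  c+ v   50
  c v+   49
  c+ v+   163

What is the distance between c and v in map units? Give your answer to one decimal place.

20.8 map units

The two most frequent classes, c+ v+ (163) and c v (213), are the parental types, so the F1 was c+ v+ / c v.
The recombinant classes are c+ v and c v+: 50 + 49 = 99.
Recombination frequency = 99/475 = 0.2084 ≈ 20.8%, i.e. 20.8 map units.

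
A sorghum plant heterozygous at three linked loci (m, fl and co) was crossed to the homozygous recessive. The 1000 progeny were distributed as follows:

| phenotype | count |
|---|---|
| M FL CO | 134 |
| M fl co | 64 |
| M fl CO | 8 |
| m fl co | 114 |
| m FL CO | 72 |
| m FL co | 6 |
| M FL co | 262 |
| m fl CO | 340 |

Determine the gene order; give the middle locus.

The two most frequent reciprocal classes, m fl CO and M FL co, are the parental types, so the F1 was m fl CO / M FL co.
The two rarest classes, M fl CO and m FL co, are the double crossovers. Comparing them with the parentals, only the m allele has switched, so m is the middle locus and the order is co – m – fl.

m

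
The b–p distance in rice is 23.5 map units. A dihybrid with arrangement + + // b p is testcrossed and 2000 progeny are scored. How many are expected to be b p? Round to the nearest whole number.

A map distance of 23.5 map units corresponds to a recombination frequency of 0.235.
The F1 is + + / b p, so b p is a parental gamete class with expected frequency (1 − r)/2 = 0.765/2 = 0.3825.
Expected number = 0.3825 × 2000 = 765.00 ≈ 765.

765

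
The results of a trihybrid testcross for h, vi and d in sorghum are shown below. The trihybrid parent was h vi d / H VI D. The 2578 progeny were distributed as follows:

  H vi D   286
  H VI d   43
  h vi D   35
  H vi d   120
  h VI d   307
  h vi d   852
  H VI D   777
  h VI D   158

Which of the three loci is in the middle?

d

The two rarest classes, h vi D and H VI d, are the double crossovers. Comparing them with the parentals, only the d allele has switched, so d is the middle locus and the order is vi – d – h.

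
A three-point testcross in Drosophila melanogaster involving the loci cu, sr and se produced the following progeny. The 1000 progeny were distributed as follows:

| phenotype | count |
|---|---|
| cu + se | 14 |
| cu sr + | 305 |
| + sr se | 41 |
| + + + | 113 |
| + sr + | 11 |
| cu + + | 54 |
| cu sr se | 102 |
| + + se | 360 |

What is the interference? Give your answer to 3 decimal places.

The two most frequent reciprocal classes, cu sr + and + + se, are the parental types, so the F1 was cu sr + / + + se.
The two rarest classes, + sr + and cu + se, are the double crossovers. Comparing them with the parentals, only the cu allele has switched, so cu is the middle locus and the order is se – cu – sr.
se–cu: (215 + 25)/1000 = 0.2400; cu–sr: (95 + 25)/1000 = 0.1200.
Expected DCO frequency = 0.2400 × 0.1200 ≈ 0.02880; observed = 25/1000 ≈ 0.02500.
Coefficient of coincidence = 0.02500/0.02880 ≈ 0.868; interference = 1 − 0.868 = 0.132.

0.132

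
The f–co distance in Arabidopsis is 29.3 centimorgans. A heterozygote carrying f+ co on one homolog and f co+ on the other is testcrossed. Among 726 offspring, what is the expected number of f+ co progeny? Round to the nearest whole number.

257

A map distance of 29.3 centimorgans corresponds to a recombination frequency of 0.293.
The F1 is f+ co / f co+, so f+ co is a parental gamete class with expected frequency (1 − r)/2 = 0.707/2 = 0.3535.
Expected number = 0.3535 × 726 = 256.64 ≈ 257.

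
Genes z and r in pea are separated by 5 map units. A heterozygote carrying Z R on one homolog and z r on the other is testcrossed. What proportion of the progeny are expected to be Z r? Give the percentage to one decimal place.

A map distance of 5 map units corresponds to a recombination frequency of 0.050.
The F1 is Z R / z r, so Z r is a recombinant gamete class with expected frequency r/2 = 0.050/2 = 0.0250.
That is 0.0250 = 2.5% of the progeny.

2.5%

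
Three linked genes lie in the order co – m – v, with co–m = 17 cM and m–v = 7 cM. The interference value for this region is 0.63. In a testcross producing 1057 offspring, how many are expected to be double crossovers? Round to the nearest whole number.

Map distances give recombination frequencies of 0.170 and 0.070 for the two intervals.
With interference 0.63 (so coincidence = 0.37), expected double-crossover frequency = 0.170 × 0.070 × 0.37 = 0.00440.
Expected number = 0.00440 × 1057 = 4.65 ≈ 5.

5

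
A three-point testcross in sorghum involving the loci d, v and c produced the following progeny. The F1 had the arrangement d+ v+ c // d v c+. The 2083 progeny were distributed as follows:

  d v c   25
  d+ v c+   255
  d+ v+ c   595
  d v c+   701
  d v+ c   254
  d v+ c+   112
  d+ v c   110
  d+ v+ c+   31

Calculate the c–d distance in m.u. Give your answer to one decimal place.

The two rarest classes, d+ v+ c+ and d v c, are the double crossovers. Comparing them with the parentals, only the c allele has switched, so c is the middle locus and the order is d – c – v.
Crossovers in the d–c interval produce the single-crossover classes d v+ c and d+ v c+ (254 + 255 = 509) plus the double crossovers (56).
RF(d–c) = (509 + 56) / 2083 = 565/2083 = 0.2712 → 27.1 m.u.

27.1 m.u.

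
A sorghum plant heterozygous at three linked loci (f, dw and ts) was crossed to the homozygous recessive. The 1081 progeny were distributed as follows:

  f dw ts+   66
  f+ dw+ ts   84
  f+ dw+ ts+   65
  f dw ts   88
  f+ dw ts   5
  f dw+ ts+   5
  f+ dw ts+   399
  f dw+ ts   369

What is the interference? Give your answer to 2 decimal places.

0.59

The two most frequent reciprocal classes, f+ dw ts+ and f dw+ ts, are the parental types, so the F1 was f+ dw ts+ / f dw+ ts.
The two rarest classes, f+ dw ts and f dw+ ts+, are the double crossovers. Comparing them with the parentals, only the ts allele has switched, so ts is the middle locus and the order is f – ts – dw.
f–ts: (150 + 10)/1081 = 0.1480; ts–dw: (153 + 10)/1081 = 0.1508.
Expected DCO frequency = 0.1480 × 0.1508 ≈ 0.02232; observed = 10/1081 ≈ 0.00925.
Coefficient of coincidence = 0.00925/0.02232 ≈ 0.41; interference = 1 − 0.41 = 0.59.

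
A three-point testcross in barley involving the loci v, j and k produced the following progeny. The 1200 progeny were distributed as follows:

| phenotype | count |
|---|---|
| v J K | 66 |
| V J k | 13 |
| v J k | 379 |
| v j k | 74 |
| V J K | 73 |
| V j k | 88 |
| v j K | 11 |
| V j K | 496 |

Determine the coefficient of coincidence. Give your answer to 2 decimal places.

The two most frequent reciprocal classes, V j K and v J k, are the parental types, so the F1 was V j K / v J k.
The two rarest classes, v j K and V J k, are the double crossovers. Comparing them with the parentals, only the v allele has switched, so v is the middle locus and the order is k – v – j.
k–v: (154 + 24)/1200 = 0.1483; v–j: (147 + 24)/1200 = 0.1425.
Expected DCO frequency = 0.1483 × 0.1425 ≈ 0.02113; observed = 24/1200 ≈ 0.02000.
Coefficient of coincidence = 0.02000/0.02113 ≈ 0.95.

0.95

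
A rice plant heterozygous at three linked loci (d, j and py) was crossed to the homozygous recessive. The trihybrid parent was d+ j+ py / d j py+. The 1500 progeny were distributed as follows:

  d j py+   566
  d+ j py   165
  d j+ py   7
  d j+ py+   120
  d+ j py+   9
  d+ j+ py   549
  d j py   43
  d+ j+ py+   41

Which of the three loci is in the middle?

d

The two rarest classes, d j+ py and d+ j py+, are the double crossovers. Comparing them with the parentals, only the d allele has switched, so d is the middle locus and the order is py – d – j.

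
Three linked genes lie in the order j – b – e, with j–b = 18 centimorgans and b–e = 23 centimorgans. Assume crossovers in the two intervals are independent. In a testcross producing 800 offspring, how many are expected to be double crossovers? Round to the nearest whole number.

Map distances give recombination frequencies of 0.180 and 0.230 for the two intervals.
With no interference, expected double-crossover frequency = 0.180 × 0.230 = 0.04140.
Expected number = 0.04140 × 800 = 33.12 ≈ 33.

33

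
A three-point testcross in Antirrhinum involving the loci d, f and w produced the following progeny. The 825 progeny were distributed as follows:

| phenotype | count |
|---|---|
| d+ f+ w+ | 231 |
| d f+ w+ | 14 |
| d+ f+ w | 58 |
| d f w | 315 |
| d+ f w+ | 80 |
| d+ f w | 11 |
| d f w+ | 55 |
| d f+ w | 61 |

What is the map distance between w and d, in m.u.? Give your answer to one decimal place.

16.7 m.u.

The two most frequent reciprocal classes, d f w and d+ f+ w+, are the parental types, so the F1 was d f w / d+ f+ w+.
The two rarest classes, d+ f w and d f+ w+, are the double crossovers. Comparing them with the parentals, only the d allele has switched, so d is the middle locus and the order is w – d – f.
Crossovers in the w–d interval produce the single-crossover classes d f w+ and d+ f+ w (55 + 58 = 113) plus the double crossovers (25).
RF(w–d) = (113 + 25) / 825 = 138/825 = 0.1673 → 16.7 m.u.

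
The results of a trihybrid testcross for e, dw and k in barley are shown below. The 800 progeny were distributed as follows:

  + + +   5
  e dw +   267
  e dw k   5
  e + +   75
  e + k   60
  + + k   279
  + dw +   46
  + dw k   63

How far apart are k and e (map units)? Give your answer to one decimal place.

14.5 map units

The two most frequent reciprocal classes, e dw + and + + k, are the parental types, so the F1 was e dw + / + + k.
The two rarest classes, e dw k and + + +, are the double crossovers. Comparing them with the parentals, only the k allele has switched, so k is the middle locus and the order is dw – k – e.
Crossovers in the k–e interval produce the single-crossover classes + dw + and e + k (46 + 60 = 106) plus the double crossovers (10).
RF(k–e) = (106 + 10) / 800 = 116/800 = 0.1450 → 14.5 map units.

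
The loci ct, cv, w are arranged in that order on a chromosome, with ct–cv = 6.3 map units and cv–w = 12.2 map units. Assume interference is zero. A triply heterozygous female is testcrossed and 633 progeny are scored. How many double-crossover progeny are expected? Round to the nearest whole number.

5

Map distances give recombination frequencies of 0.063 and 0.122 for the two intervals.
With no interference, expected double-crossover frequency = 0.063 × 0.122 = 0.00769.
Expected number = 0.00769 × 633 = 4.87 ≈ 5.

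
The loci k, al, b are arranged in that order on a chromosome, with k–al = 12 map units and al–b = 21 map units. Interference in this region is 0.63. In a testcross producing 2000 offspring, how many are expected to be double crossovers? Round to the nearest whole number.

Map distances give recombination frequencies of 0.120 and 0.210 for the two intervals.
With interference 0.63 (so coincidence = 0.37), expected double-crossover frequency = 0.120 × 0.210 × 0.37 = 0.00932.
Expected number = 0.00932 × 2000 = 18.65 ≈ 19.

19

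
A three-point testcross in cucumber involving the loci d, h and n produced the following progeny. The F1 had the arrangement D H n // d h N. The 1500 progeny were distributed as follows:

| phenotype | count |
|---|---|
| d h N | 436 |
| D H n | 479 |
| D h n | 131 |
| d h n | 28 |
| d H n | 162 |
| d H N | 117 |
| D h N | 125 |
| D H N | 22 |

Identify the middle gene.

The two rarest classes, D H N and d h n, are the double crossovers. Comparing them with the parentals, only the n allele has switched, so n is the middle locus and the order is d – n – h.

n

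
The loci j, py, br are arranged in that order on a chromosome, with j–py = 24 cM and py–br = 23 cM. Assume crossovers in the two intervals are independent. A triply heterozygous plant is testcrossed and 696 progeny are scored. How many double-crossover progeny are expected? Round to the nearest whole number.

38

Map distances give recombination frequencies of 0.240 and 0.230 for the two intervals.
With no interference, expected double-crossover frequency = 0.240 × 0.230 = 0.05520.
Expected number = 0.05520 × 696 = 38.42 ≈ 38.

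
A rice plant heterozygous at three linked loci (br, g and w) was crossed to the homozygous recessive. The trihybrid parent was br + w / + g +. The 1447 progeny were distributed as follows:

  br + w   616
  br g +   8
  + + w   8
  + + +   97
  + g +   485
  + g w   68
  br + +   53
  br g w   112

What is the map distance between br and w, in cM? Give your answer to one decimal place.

9.5 cM

The two rarest classes, + + w and br g +, are the double crossovers. Comparing them with the parentals, only the br allele has switched, so br is the middle locus and the order is w – br – g.
Crossovers in the w–br interval produce the single-crossover classes br + + and + g w (53 + 68 = 121) plus the double crossovers (16).
RF(w–br) = (121 + 16) / 1447 = 137/1447 = 0.0947 → 9.5 cM.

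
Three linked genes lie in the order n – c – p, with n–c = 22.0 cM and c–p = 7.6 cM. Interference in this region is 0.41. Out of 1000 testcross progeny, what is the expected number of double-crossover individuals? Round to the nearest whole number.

10

Map distances give recombination frequencies of 0.220 and 0.076 for the two intervals.
With interference 0.41 (so coincidence = 0.59), expected double-crossover frequency = 0.220 × 0.076 × 0.59 = 0.00986.
Expected number = 0.00986 × 1000 = 9.86 ≈ 10.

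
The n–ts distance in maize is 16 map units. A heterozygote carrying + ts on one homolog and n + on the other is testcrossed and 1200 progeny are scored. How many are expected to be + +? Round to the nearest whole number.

96

A map distance of 16 map units corresponds to a recombination frequency of 0.160.
The F1 is + ts / n +, so + + is a recombinant gamete class with expected frequency r/2 = 0.160/2 = 0.0800.
Expected number = 0.0800 × 1200 = 96.00 ≈ 96.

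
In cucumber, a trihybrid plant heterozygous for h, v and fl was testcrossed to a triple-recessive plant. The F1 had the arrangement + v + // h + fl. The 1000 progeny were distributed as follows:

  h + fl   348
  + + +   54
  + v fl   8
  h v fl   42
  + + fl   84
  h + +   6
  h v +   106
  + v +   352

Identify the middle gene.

The two rarest classes, + v fl and h + +, are the double crossovers. Comparing them with the parentals, only the fl allele has switched, so fl is the middle locus and the order is h – fl – v.

fl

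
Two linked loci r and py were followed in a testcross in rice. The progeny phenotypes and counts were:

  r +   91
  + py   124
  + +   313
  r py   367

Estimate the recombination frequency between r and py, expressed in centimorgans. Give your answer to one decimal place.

24.0 centimorgans

The two most frequent classes, + + (313) and r py (367), are the parental types, so the F1 was + + / r py.
The recombinant classes are + py and r +: 124 + 91 = 215.
Recombination frequency = 215/895 = 0.2402 ≈ 24.0%, i.e. 24.0 centimorgans.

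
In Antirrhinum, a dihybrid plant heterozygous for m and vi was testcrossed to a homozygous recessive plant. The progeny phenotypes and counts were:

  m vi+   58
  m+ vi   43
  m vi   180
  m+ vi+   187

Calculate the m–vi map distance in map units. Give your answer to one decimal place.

21.6 map units

The two most frequent classes, m+ vi+ (187) and m vi (180), are the parental types, so the F1 was m+ vi+ / m vi.
The recombinant classes are m+ vi and m vi+: 43 + 58 = 101.
Recombination frequency = 101/468 = 0.2158 ≈ 21.6%, i.e. 21.6 map units.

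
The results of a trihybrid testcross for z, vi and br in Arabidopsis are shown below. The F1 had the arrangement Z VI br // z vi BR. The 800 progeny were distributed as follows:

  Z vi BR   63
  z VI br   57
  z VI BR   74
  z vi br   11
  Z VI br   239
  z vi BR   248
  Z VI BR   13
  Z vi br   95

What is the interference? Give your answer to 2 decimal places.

The two rarest classes, Z VI BR and z vi br, are the double crossovers. Comparing them with the parentals, only the br allele has switched, so br is the middle locus and the order is vi – br – z.
vi–br: (169 + 24)/800 = 0.2412; br–z: (120 + 24)/800 = 0.1800.
Expected DCO frequency = 0.2412 × 0.1800 ≈ 0.04342; observed = 24/800 ≈ 0.03000.
Coefficient of coincidence = 0.03000/0.04342 ≈ 0.69; interference = 1 − 0.69 = 0.31.

0.31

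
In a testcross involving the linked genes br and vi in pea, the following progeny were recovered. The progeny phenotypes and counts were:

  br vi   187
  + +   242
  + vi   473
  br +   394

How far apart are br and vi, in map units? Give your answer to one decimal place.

The two most frequent classes, + vi (473) and br + (394), are the parental types, so the F1 was + vi / br +.
The recombinant classes are + + and br vi: 242 + 187 = 429.
Recombination frequency = 429/1296 = 0.3310 ≈ 33.1%, i.e. 33.1 map units.

33.1 map units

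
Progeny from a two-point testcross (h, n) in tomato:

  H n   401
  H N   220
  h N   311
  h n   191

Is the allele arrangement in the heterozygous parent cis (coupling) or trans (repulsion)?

The two most frequent classes are H n (401) and h N (311); these are the parental (non-recombinant) types.
So the F1 carried H n on one chromosome and h N on the other — the recessive alleles are on opposite chromosomes (trans / repulsion).

trans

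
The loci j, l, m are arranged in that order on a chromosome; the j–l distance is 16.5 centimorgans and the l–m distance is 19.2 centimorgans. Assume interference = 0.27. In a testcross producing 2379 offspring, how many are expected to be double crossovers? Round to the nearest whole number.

55

Map distances give recombination frequencies of 0.165 and 0.192 for the two intervals.
With interference 0.27 (so coincidence = 0.73), expected double-crossover frequency = 0.165 × 0.192 × 0.73 = 0.02313.
Expected number = 0.02313 × 2379 = 55.02 ≈ 55.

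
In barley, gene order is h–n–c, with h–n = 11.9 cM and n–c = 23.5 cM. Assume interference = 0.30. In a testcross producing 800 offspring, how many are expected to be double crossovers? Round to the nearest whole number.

Map distances give recombination frequencies of 0.119 and 0.235 for the two intervals.
With interference 0.30 (so coincidence = 0.70), expected double-crossover frequency = 0.119 × 0.235 × 0.70 = 0.01958.
Expected number = 0.01958 × 800 = 15.66 ≈ 16.

16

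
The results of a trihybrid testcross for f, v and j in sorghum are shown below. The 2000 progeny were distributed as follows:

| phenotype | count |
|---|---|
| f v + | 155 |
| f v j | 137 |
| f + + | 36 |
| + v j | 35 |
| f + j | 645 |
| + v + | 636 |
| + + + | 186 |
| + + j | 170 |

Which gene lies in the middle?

j

The two most frequent reciprocal classes, f + j and + v +, are the parental types, so the F1 was f + j / + v +.
The two rarest classes, f + + and + v j, are the double crossovers. Comparing them with the parentals, only the j allele has switched, so j is the middle locus and the order is v – j – f.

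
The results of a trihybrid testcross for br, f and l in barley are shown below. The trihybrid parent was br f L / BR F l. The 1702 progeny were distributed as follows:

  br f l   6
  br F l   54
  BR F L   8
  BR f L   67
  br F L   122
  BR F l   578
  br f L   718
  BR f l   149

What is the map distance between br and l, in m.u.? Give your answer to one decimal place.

7.9 m.u.

The two rarest classes, br f l and BR F L, are the double crossovers. Comparing them with the parentals, only the l allele has switched, so l is the middle locus and the order is f – l – br.
Crossovers in the l–br interval produce the single-crossover classes BR f L and br F l (67 + 54 = 121) plus the double crossovers (14).
RF(l–br) = (121 + 14) / 1702 = 135/1702 = 0.0793 → 7.9 m.u.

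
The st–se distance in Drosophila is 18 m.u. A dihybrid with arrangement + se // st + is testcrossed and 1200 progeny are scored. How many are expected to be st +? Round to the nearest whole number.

A map distance of 18 m.u. corresponds to a recombination frequency of 0.180.
The F1 is + se / st +, so st + is a parental gamete class with expected frequency (1 − r)/2 = 0.820/2 = 0.4100.
Expected number = 0.4100 × 1200 = 492.00 ≈ 492.

492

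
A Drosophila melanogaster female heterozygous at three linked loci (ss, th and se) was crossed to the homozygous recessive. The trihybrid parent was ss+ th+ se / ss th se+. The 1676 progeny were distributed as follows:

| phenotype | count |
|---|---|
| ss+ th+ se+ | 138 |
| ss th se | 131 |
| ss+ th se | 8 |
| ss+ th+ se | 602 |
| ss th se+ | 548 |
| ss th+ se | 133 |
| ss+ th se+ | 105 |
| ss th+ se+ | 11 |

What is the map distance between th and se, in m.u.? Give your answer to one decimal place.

The two rarest classes, ss+ th se and ss th+ se+, are the double crossovers. Comparing them with the parentals, only the th allele has switched, so th is the middle locus and the order is se – th – ss.
Crossovers in the se–th interval produce the single-crossover classes ss+ th+ se+ and ss th se (138 + 131 = 269) plus the double crossovers (19).
RF(se–th) = (269 + 19) / 1676 = 288/1676 = 0.1718 → 17.2 m.u.

17.2 m.u.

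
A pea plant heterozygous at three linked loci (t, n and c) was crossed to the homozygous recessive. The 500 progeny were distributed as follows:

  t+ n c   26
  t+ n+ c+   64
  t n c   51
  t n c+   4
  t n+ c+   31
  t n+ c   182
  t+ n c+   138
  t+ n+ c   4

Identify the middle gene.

t

The two most frequent reciprocal classes, t+ n c+ and t n+ c, are the parental types, so the F1 was t+ n c+ / t n+ c.
The two rarest classes, t n c+ and t+ n+ c, are the double crossovers. Comparing them with the parentals, only the t allele has switched, so t is the middle locus and the order is n – t – c.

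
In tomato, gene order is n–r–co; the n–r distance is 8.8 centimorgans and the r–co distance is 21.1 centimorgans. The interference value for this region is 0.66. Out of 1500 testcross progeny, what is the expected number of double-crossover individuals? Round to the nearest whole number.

Map distances give recombination frequencies of 0.088 and 0.211 for the two intervals.
With interference 0.66 (so coincidence = 0.34), expected double-crossover frequency = 0.088 × 0.211 × 0.34 = 0.00631.
Expected number = 0.00631 × 1500 = 9.47 ≈ 9.

9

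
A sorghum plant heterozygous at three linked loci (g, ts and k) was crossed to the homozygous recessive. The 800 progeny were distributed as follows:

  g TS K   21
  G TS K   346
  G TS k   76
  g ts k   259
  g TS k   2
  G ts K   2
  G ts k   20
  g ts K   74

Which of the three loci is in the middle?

ts

The two most frequent reciprocal classes, g ts k and G TS K, are the parental types, so the F1 was g ts k / G TS K.
The two rarest classes, g TS k and G ts K, are the double crossovers. Comparing them with the parentals, only the ts allele has switched, so ts is the middle locus and the order is g – ts – k.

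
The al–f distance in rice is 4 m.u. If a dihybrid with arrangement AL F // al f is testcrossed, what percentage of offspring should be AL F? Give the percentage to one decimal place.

A map distance of 4 m.u. corresponds to a recombination frequency of 0.040.
The F1 is AL F / al f, so AL F is a parental gamete class with expected frequency (1 − r)/2 = 0.960/2 = 0.4800.
That is 0.4800 = 48.0% of the progeny.

48.0%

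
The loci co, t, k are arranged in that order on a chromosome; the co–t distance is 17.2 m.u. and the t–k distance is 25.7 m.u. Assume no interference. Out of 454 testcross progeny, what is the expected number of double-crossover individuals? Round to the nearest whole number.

20

Map distances give recombination frequencies of 0.172 and 0.257 for the two intervals.
With no interference, expected double-crossover frequency = 0.172 × 0.257 = 0.04420.
Expected number = 0.04420 × 454 = 20.07 ≈ 20.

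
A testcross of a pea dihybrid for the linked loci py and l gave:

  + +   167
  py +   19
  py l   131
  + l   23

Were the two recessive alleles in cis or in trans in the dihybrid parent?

The two most frequent classes are + + (167) and py l (131); these are the parental (non-recombinant) types.
So the F1 carried + + on one chromosome and py l on the other — the recessive alleles are on the same chromosome (cis / coupling).

cis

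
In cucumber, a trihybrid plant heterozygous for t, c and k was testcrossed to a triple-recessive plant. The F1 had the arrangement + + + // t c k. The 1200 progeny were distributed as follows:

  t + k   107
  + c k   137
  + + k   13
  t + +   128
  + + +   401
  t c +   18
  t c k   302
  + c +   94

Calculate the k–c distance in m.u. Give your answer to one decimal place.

19.3 m.u.

The two rarest classes, + + k and t c +, are the double crossovers. Comparing them with the parentals, only the k allele has switched, so k is the middle locus and the order is t – k – c.
Crossovers in the k–c interval produce the single-crossover classes + c + and t + k (94 + 107 = 201) plus the double crossovers (31).
RF(k–c) = (201 + 31) / 1200 = 232/1200 = 0.1933 → 19.3 m.u.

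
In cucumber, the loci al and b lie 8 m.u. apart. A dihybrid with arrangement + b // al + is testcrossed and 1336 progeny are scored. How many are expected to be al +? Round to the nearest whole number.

615

A map distance of 8 m.u. corresponds to a recombination frequency of 0.080.
The F1 is + b / al +, so al + is a parental gamete class with expected frequency (1 − r)/2 = 0.920/2 = 0.4600.
Expected number = 0.4600 × 1336 = 614.56 ≈ 615.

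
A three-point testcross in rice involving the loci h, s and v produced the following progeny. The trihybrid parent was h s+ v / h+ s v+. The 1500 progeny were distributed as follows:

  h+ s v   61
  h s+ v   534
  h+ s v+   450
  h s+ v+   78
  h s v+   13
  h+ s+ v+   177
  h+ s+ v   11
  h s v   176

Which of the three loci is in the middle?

The two rarest classes, h+ s+ v and h s v+, are the double crossovers. Comparing them with the parentals, only the h allele has switched, so h is the middle locus and the order is s – h – v.

h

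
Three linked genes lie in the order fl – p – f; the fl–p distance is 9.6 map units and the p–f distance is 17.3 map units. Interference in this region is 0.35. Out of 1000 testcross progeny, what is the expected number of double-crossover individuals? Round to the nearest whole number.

11

Map distances give recombination frequencies of 0.096 and 0.173 for the two intervals.
With interference 0.35 (so coincidence = 0.65), expected double-crossover frequency = 0.096 × 0.173 × 0.65 = 0.01080.
Expected number = 0.01080 × 1000 = 10.80 ≈ 11.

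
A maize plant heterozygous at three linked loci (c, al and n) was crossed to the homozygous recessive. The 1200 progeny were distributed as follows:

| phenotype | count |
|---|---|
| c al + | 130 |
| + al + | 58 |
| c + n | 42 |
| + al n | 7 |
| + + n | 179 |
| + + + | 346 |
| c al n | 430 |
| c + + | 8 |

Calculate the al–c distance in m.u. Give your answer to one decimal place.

The two most frequent reciprocal classes, + + + and c al n, are the parental types, so the F1 was + + + / c al n.
The two rarest classes, c + + and + al n, are the double crossovers. Comparing them with the parentals, only the c allele has switched, so c is the middle locus and the order is al – c – n.
Crossovers in the al–c interval produce the single-crossover classes + al + and c + n (58 + 42 = 100) plus the double crossovers (15).
RF(al–c) = (100 + 15) / 1200 = 115/1200 = 0.0958 → 9.6 m.u.

9.6 m.u.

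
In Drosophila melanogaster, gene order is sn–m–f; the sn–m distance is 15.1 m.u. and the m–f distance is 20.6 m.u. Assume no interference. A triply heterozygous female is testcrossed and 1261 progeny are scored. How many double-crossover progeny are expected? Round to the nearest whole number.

39

Map distances give recombination frequencies of 0.151 and 0.206 for the two intervals.
With no interference, expected double-crossover frequency = 0.151 × 0.206 = 0.03111.
Expected number = 0.03111 × 1261 = 39.22 ≈ 39.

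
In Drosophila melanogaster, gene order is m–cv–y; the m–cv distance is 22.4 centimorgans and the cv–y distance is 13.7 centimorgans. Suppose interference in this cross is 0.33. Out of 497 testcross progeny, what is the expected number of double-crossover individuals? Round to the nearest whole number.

Map distances give recombination frequencies of 0.224 and 0.137 for the two intervals.
With interference 0.33 (so coincidence = 0.67), expected double-crossover frequency = 0.224 × 0.137 × 0.67 = 0.02056.
Expected number = 0.02056 × 497 = 10.22 ≈ 10.

10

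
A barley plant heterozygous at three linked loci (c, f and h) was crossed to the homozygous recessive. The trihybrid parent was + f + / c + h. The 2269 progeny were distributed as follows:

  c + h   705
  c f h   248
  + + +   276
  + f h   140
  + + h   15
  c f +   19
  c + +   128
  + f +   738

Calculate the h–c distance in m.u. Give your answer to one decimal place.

The two rarest classes, c f + and + + h, are the double crossovers. Comparing them with the parentals, only the c allele has switched, so c is the middle locus and the order is h – c – f.
Crossovers in the h–c interval produce the single-crossover classes + f h and c + + (140 + 128 = 268) plus the double crossovers (34).
RF(h–c) = (268 + 34) / 2269 = 302/2269 = 0.1331 → 13.3 m.u.

13.3 m.u.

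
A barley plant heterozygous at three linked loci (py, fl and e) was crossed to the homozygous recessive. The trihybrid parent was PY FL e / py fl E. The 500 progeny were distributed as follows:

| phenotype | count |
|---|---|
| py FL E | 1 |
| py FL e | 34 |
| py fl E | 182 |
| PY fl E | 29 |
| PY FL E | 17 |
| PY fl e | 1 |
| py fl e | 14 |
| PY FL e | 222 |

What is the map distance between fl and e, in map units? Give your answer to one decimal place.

6.6 map units

The two rarest classes, PY fl e and py FL E, are the double crossovers. Comparing them with the parentals, only the fl allele has switched, so fl is the middle locus and the order is py – fl – e.
Crossovers in the fl–e interval produce the single-crossover classes PY FL E and py fl e (17 + 14 = 31) plus the double crossovers (2).
RF(fl–e) = (31 + 2) / 500 = 33/500 = 0.0660 → 6.6 map units.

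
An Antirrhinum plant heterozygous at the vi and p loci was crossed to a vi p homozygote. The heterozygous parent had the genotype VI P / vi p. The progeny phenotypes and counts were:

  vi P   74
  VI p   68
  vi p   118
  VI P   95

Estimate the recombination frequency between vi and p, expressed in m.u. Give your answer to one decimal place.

40.0 m.u.

The recombinant classes are VI p and vi P: 68 + 74 = 142.
Recombination frequency = 142/355 = 0.4000 ≈ 40.0%, i.e. 40.0 m.u.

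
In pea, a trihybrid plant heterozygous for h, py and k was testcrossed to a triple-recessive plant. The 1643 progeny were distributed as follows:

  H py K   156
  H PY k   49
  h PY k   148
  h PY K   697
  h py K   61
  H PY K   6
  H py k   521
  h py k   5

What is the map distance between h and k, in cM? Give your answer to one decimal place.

The two most frequent reciprocal classes, H py k and h PY K, are the parental types, so the F1 was H py k / h PY K.
The two rarest classes, h py k and H PY K, are the double crossovers. Comparing them with the parentals, only the h allele has switched, so h is the middle locus and the order is k – h – py.
Crossovers in the k–h interval produce the single-crossover classes H py K and h PY k (156 + 148 = 304) plus the double crossovers (11).
RF(k–h) = (304 + 11) / 1643 = 315/1643 = 0.1917 → 19.2 cM.

19.2 cM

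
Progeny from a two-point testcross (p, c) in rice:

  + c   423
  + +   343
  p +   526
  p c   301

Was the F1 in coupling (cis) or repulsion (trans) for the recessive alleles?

The two most frequent classes are + c (423) and p + (526); these are the parental (non-recombinant) types.
So the F1 carried + c on one chromosome and p + on the other — the recessive alleles are on opposite chromosomes (trans / repulsion).

trans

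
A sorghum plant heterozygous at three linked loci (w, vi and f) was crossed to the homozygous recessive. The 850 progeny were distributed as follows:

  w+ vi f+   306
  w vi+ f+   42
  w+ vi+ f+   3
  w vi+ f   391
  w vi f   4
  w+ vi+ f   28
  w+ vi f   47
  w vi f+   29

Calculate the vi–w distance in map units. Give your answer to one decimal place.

The two most frequent reciprocal classes, w+ vi f+ and w vi+ f, are the parental types, so the F1 was w+ vi f+ / w vi+ f.
The two rarest classes, w+ vi+ f+ and w vi f, are the double crossovers. Comparing them with the parentals, only the vi allele has switched, so vi is the middle locus and the order is w – vi – f.
Crossovers in the w–vi interval produce the single-crossover classes w vi f+ and w+ vi+ f (29 + 28 = 57) plus the double crossovers (7).
RF(w–vi) = (57 + 7) / 850 = 64/850 = 0.0753 → 7.5 map units.

7.5 map units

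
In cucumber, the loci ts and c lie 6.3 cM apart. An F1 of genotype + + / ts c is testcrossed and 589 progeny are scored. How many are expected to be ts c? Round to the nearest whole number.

276

A map distance of 6.3 cM corresponds to a recombination frequency of 0.063.
The F1 is + + / ts c, so ts c is a parental gamete class with expected frequency (1 − r)/2 = 0.937/2 = 0.4685.
Expected number = 0.4685 × 589 = 275.95 ≈ 276.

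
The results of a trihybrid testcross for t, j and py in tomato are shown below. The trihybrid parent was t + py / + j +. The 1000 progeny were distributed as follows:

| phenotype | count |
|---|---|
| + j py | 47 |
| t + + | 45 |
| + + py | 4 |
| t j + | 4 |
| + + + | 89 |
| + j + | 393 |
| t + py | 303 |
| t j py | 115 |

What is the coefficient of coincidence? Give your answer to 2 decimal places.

0.38

The two rarest classes, + + py and t j +, are the double crossovers. Comparing them with the parentals, only the t allele has switched, so t is the middle locus and the order is j – t – py.
j–t: (204 + 8)/1000 = 0.2120; t–py: (92 + 8)/1000 = 0.1000.
Expected DCO frequency = 0.2120 × 0.1000 ≈ 0.02120; observed = 8/1000 ≈ 0.00800.
Coefficient of coincidence = 0.00800/0.02120 ≈ 0.38.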